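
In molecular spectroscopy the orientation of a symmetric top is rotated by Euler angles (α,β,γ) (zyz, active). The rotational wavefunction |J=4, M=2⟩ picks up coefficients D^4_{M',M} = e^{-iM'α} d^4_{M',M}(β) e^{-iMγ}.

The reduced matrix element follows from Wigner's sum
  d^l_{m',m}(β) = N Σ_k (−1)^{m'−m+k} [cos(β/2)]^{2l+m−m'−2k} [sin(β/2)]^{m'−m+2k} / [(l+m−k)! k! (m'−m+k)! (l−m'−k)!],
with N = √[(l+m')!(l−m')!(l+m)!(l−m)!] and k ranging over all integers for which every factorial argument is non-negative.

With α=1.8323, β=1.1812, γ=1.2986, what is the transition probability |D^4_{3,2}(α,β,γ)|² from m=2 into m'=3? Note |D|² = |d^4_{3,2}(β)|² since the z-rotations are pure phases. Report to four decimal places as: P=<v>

D^4_{3,2}(1.8323,1.1812,1.2986) = e^{-i·3·1.8323}·d^4_{3,2}(1.1812)·e^{-i·2·1.2986}. Compute d first:
c=cos(1.1812/2)=0.830607, s=sin(1.1812/2)=0.556859; N=√[5040·1·720·2]=2693.993318
Admissible k: 0..1 (factorial args all ≥0)
  k=0: (−1)^1·2693.9933/(720)·0.8306^7·0.5569^1 = -0.568300
  k=1: (−1)^2·2693.9933/(240)·0.8306^5·0.5569^3 = +0.766301
d^4_{3,2}(1.1812) = -0.568300 +0.766301 = +0.198001
|D^4_{3,2}|² = |d^4_{3,2}(β)|² = (+0.198001)² = 0.039204 (the z-rotation phases have unit modulus)

P=0.0392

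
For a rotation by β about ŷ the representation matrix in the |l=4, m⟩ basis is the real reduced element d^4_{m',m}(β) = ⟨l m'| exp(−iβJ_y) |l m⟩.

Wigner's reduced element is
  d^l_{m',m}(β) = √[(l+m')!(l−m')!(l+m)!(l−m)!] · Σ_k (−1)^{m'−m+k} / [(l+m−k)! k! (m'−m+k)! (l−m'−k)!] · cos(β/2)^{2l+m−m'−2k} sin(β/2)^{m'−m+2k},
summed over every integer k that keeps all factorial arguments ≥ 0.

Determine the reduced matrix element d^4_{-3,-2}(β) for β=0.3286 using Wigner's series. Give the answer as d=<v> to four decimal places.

d^4_{-3,-2}(β=0.3286) via Wigner's sum:
With c≡cos(β/2)=0.986533 and s≡sin(β/2)=0.163562, N=[1·5040·2·720]^{1/2}=2693.993318
k∈{1,2} keeps every argument non-negative
  k=1: (−1)^0·2693.9933/(720)·0.9865^7·0.1636^1 = +0.556580
  k=2: (−1)^1·2693.9933/(240)·0.9865^5·0.1636^3 = -0.045898
d^4_{-3,-2}(0.3286) = +0.556580 -0.045898 = +0.510682

d=0.5107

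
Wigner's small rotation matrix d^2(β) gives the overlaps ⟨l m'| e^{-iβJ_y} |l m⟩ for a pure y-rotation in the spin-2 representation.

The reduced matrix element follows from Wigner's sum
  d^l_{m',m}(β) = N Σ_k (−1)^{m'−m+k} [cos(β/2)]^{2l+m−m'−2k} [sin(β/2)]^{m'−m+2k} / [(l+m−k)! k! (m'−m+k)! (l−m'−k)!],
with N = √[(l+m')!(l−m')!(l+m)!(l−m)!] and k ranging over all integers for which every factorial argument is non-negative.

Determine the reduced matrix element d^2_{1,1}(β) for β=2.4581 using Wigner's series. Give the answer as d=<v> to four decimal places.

d=-0.2865

d^2_{1,1}(β=2.4581) via Wigner's sum:
With c≡cos(β/2)=0.335133 and s≡sin(β/2)=0.942171, N=[6·1·6·1]^{1/2}=6.000000
The bounds max(0,m−m')=0 and min(l+m,l−m')=1 give 2 terms
  k=0: (−1)^0·6.0000/(6)·0.3351^4·0.9422^0 = +0.012614
  k=1: (−1)^1·6.0000/(2)·0.3351^2·0.9422^2 = -0.299099
d^2_{1,1}(2.4581) = +0.012614 -0.299099 = -0.286484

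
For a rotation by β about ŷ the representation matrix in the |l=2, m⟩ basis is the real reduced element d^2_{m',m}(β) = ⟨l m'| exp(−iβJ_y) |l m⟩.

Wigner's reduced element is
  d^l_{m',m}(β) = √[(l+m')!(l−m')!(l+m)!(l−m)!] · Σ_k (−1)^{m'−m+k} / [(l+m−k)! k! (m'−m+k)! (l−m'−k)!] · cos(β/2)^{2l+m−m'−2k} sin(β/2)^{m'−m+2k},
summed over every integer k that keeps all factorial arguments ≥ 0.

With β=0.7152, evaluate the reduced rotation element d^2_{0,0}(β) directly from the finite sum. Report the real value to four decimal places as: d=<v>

d^2_{0,0}(β=0.7152) via Wigner's sum:
Half-angle: c=0.936740, s=0.350027. N=√(2·2·2·2)=4.000000
k: max(0,(0)−(0))=0 … min(2+(0),2−(0))=2
  k=0: (−1)^0·4.0000/(4)·0.9367^4·0.3500^0 = +0.769973
  k=1: (−1)^1·4.0000/(1)·0.9367^2·0.3500^2 = -0.430032
  k=2: (−1)^2·4.0000/(4)·0.9367^0·0.3500^4 = +0.015011
d^2_{0,0}(0.7152) = +0.769973 -0.430032 +0.015011 = +0.354952

d=0.3550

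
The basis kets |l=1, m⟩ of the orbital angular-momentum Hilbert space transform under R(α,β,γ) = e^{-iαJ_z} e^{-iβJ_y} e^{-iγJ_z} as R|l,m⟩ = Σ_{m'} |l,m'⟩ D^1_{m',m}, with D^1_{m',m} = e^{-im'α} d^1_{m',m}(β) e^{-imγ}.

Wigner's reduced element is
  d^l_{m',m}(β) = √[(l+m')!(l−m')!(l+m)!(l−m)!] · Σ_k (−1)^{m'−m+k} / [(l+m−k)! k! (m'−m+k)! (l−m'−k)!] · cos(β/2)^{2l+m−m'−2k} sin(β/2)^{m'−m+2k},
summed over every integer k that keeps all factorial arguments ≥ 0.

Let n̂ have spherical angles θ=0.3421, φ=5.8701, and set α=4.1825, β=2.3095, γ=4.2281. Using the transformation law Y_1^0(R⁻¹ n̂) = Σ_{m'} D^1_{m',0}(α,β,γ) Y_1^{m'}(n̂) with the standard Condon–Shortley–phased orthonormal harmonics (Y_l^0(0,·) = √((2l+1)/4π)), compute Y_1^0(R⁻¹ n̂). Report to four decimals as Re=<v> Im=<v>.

Re=-0.3240 Im=0.0000

Need the full column D^1_{m',0} for m'=−1..1 at α=4.1825, β=2.3095, γ=4.2281.
cos(β/2)=0.404147, sin(β/2)=0.914694
d^1_{-1,0}: single k=1 term ⇒ +0.522794;  D = -0.264240-0.451099i
d^1_{0,0}: k∈[0..1] ⇒ +0.163335 -0.836665 = -0.673330;  D = -0.673330+0.000000i
d^1_{1,0}: single k=0 term ⇒ -0.522794;  D = +0.264240-0.451099i
Y_1^{m'}(θ=0.3421,φ=5.8701) and Σ D·Y over m':
  (-0.2642-0.4511i)·(+0.1062+0.0465i)  (-0.6733+0.0000i)·(+0.4603+0.0000i)  (+0.2642-0.4511i)·(-0.1062+0.0465i)
Y_1^0(R⁻¹ n̂) = -0.324049+0.000000i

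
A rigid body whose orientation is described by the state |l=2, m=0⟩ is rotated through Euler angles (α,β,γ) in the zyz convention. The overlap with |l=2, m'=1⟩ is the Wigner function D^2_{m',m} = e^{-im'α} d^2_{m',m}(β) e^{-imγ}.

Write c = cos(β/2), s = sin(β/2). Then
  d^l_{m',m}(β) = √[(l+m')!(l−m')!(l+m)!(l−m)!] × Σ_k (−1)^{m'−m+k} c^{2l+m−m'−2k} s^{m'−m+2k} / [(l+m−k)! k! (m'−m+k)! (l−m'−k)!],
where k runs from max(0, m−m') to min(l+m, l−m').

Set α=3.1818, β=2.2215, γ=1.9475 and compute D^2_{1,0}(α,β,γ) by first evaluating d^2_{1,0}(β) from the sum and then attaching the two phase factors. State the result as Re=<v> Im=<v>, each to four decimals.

First d^2_{1,0}(β=2.2215), then the phase factors e^{-i(1)α} and e^{-i(0)γ}:
c=cos(2.2215/2)=0.443990, s=sin(2.2215/2)=0.896032; N=√[6·1·2·2]=4.898979
Admissible k: 0..1 (factorial args all ≥0)
  k=0: (−1)^1·4.8990/(2)·0.4440^3·0.8960^1 = -0.192096
  k=1: (−1)^2·4.8990/(2)·0.4440^1·0.8960^3 = +0.782382
d^2_{1,0}(2.2215) = -0.192096 +0.782382 = +0.590286
Phases: e^{-i·(1)·3.1818}=-0.999192+0.040197i, e^{-i·(0)·1.9475}=+1.000000+0.000000i ⇒ D=-0.589809+0.023727i

Re=-0.5898 Im=0.0237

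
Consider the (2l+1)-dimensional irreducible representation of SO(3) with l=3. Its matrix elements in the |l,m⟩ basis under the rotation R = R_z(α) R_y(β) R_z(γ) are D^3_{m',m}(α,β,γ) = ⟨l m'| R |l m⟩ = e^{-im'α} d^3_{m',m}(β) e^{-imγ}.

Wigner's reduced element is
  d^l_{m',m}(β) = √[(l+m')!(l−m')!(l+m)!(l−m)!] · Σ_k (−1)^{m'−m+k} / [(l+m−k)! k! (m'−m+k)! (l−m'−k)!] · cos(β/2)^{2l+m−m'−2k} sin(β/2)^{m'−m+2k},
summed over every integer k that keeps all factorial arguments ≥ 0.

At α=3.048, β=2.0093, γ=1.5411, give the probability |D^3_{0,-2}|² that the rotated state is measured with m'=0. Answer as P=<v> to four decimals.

P=0.2271

D^3_{0,-2}(3.048,2.0093,1.5411) = e^{-i·0·3.048}·d^3_{0,-2}(2.0093)·e^{-i·-2·1.5411}. Compute d first:
With c≡cos(β/2)=0.536384 and s≡sin(β/2)=0.843974, N=[6·6·1·120]^{1/2}=65.726707
k: max(0,(-2)−(0))=0 … min(3+(-2),3−(0))=1
  k=0: (−1)^2·65.7267/(12)·0.5364^4·0.8440^2 = +0.322939
  k=1: (−1)^3·65.7267/(12)·0.5364^2·0.8440^4 = -0.799519
d^3_{0,-2}(2.0093) = +0.322939 -0.799519 = -0.476579
|D^3_{0,-2}|² = |d^3_{0,-2}(β)|² = (-0.476579)² = 0.227128 (the z-rotation phases have unit modulus)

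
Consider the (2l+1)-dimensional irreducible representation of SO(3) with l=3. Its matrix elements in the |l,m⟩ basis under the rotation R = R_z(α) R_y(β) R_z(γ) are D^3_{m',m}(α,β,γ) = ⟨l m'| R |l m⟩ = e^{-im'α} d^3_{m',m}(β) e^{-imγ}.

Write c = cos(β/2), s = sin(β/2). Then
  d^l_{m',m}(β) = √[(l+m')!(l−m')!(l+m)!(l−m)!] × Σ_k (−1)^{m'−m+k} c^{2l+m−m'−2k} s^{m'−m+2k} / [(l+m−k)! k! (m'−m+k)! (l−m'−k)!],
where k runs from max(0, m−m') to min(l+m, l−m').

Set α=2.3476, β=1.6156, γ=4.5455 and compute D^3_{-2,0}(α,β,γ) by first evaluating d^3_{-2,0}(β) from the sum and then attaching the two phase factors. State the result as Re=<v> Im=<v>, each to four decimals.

Split into d^3_{-2,0}(β=1.6156) × two z-phases.
Half-angle: c=0.691090, s=0.722769. N=√(1·120·6·6)=65.726707
Admissible k: 2..3 (factorial args all ≥0)
  k=2: (−1)^0·65.7267/(12)·0.6911^4·0.7228^2 = +0.652677
  k=3: (−1)^1·65.7267/(12)·0.6911^2·0.7228^4 = -0.713883
d^3_{-2,0}(1.6156) = +0.652677 -0.713883 = -0.061206
Attach z-rotation phases: D = e^{-i(-2)(2.3476)}·(-0.061206)·e^{-i(0)(4.5455)} = +0.001052+0.061197i

Re=0.0011 Im=0.0612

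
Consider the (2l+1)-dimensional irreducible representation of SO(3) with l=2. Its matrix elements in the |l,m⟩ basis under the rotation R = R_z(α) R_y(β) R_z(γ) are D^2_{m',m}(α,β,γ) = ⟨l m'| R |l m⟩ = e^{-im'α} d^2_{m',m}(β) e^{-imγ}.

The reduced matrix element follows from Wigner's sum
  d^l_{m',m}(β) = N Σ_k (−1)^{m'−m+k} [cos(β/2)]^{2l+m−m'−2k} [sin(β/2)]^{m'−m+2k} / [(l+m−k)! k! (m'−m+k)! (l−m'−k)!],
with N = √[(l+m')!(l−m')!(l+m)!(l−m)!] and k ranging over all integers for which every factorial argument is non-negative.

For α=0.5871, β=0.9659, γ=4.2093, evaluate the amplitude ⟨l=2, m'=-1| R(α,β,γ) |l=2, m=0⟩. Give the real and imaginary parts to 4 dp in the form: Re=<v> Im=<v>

First d^2_{-1,0}(β=0.9659), then the phase factors e^{-i(-1)α} and e^{-i(0)γ}:
With c≡cos(β/2)=0.885629 and s≡sin(β/2)=0.464394, N=[1·6·2·2]^{1/2}=4.898979
The bounds max(0,m−m')=1 and min(l+m,l−m')=2 give 2 terms
  k=1: (−1)^0·4.8990/(2)·0.8856^3·0.4644^1 = +0.790164
  k=2: (−1)^1·4.8990/(2)·0.8856^1·0.4644^3 = -0.217263
d^2_{-1,0}(0.9659) = +0.790164 -0.217263 = +0.572901
Attach z-rotation phases: D = e^{-i(-1)(0.5871)}·(+0.572901)·e^{-i(0)(4.2093)} = +0.476969+0.317358i

Re=0.4770 Im=0.3174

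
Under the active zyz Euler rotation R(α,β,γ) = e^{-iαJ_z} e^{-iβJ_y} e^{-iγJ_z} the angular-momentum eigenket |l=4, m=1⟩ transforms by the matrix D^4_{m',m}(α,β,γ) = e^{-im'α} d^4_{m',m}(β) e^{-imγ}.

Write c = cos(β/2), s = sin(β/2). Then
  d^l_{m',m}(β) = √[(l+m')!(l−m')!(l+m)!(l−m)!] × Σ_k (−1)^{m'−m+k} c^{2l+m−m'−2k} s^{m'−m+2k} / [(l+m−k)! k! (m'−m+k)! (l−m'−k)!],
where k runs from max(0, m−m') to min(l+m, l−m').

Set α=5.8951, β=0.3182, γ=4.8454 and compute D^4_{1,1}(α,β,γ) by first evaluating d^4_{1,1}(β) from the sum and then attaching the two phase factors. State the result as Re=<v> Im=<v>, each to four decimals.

First d^4_{1,1}(β=0.3182), then the phase factors e^{-i(1)α} and e^{-i(1)γ}:
c=cos(0.3182/2)=0.987370, s=sin(0.3182/2)=0.158430; N=√[120·6·120·6]=720.000000
The bounds max(0,m−m')=0 and min(l+m,l−m')=3 give 4 terms
  k=0: (−1)^0·720.0000/(720)·0.9874^8·0.1584^0 = +0.903317
  k=1: (−1)^1·720.0000/(48)·0.9874^6·0.1584^2 = -0.348855
  k=2: (−1)^2·720.0000/(24)·0.9874^4·0.1584^4 = +0.017963
  k=3: (−1)^3·720.0000/(72)·0.9874^2·0.1584^6 = -0.000154
d^4_{1,1}(0.3182) = +0.903317 -0.348855 +0.017963 -0.000154 = +0.572272
Phases: e^{-i·(1)·5.8951}=+0.925635+0.378417i, e^{-i·(1)·4.8454}=+0.132619+0.991167i ⇒ D=-0.144394+0.553756i

Re=-0.1444 Im=0.5538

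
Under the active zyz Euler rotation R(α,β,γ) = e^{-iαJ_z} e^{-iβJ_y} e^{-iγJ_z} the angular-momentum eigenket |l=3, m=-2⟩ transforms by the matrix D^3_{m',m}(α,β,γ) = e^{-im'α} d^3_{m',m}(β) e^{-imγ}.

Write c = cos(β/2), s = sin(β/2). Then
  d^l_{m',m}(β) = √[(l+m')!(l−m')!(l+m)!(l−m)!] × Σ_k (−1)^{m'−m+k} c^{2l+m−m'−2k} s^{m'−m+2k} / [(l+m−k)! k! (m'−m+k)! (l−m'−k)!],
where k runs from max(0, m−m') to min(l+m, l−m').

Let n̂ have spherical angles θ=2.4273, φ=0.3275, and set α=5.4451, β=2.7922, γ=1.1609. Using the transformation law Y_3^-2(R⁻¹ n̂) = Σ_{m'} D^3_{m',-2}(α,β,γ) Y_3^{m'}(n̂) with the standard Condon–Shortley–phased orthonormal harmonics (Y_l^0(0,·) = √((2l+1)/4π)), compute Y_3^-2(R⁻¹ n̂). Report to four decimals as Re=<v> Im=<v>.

Need the full column D^3_{m',-2} for m'=−3..3 at α=5.4451, β=2.7922, γ=1.1609.
cos(β/2)=0.173809, sin(β/2)=0.984779
d^3_{-3,-2}: single k=1 term ⇒ +0.000383;  D = +0.000376-0.000073i
d^3_{-2,-2}: k∈[0..1] ⇒ +0.000028 -0.004425 = -0.004398;  D = -0.003513-0.002646i
d^3_{-1,-2}: k∈[0..1] ⇒ -0.000494 +0.031715 = +0.031221;  D = +0.002715+0.031103i
d^3_{0,-2}: k∈[0..1] ⇒ +0.004848 -0.155619 = -0.150771;  D = +0.102882-0.110214i
d^3_{1,-2}: k∈[0..1] ⇒ -0.031715 +0.509058 = +0.477343;  D = -0.477263-0.008731i
d^3_{2,-2}: k∈[0..1] ⇒ +0.142060 -0.912081 = -0.770022;  D = +0.504501+0.581732i
d^3_{3,-2}: single k=0 term ⇒ -0.394315;  D = -0.048639+0.391303i
Y_3^{m'}(θ=2.4273,φ=0.3275) and Σ D·Y over m':
  (+0.0004-0.0001i)·(+0.0651-0.0976i)  (-0.0035-0.0026i)·(-0.2628+0.2019i)  (+0.0027+0.0311i)·(+0.3717-0.1263i)  (+0.1029-0.1102i)·(+0.0411+0.0000i)  (-0.4773-0.0087i)·(-0.3717-0.1263i)  (+0.5045+0.5817i)·(-0.2628-0.2019i)  (-0.0486+0.3913i)·(-0.0651-0.0976i)
Y_3^-2(R⁻¹ n̂) = +0.213134-0.205278i

Re=0.2131 Im=-0.2053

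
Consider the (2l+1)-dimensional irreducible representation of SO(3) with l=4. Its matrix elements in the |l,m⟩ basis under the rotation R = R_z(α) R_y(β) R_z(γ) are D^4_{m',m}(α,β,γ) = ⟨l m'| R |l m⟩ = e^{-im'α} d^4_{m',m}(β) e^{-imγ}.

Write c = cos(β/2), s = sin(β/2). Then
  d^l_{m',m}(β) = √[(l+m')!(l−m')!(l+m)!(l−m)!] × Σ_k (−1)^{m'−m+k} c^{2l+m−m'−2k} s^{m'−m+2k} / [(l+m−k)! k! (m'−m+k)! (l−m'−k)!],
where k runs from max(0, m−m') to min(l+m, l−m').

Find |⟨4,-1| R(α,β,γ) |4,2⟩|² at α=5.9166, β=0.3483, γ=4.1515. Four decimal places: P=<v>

P=0.0042

D^4_{-1,2}(5.9166,0.3483,4.1515) = e^{-i·-1·5.9166}·d^4_{-1,2}(0.3483)·e^{-i·2·4.1515}. Compute d first:
c=cos(0.3483/2)=0.984874, s=sin(0.3483/2)=0.173271; N=√[6·120·720·2]=1018.233765
k∈{3,4,5} keeps every argument non-negative
  k=3: (−1)^0·1018.2338/(72)·0.9849^5·0.1733^3 = +0.068171
  k=4: (−1)^1·1018.2338/(48)·0.9849^3·0.1733^5 = -0.003165
  k=5: (−1)^2·1018.2338/(240)·0.9849^1·0.1733^7 = +0.000020
d^4_{-1,2}(0.3483) = +0.068171 -0.003165 +0.000020 = +0.065025
|D^4_{-1,2}|² = |d^4_{-1,2}(β)|² = (+0.065025)² = 0.004228 (the z-rotation phases have unit modulus)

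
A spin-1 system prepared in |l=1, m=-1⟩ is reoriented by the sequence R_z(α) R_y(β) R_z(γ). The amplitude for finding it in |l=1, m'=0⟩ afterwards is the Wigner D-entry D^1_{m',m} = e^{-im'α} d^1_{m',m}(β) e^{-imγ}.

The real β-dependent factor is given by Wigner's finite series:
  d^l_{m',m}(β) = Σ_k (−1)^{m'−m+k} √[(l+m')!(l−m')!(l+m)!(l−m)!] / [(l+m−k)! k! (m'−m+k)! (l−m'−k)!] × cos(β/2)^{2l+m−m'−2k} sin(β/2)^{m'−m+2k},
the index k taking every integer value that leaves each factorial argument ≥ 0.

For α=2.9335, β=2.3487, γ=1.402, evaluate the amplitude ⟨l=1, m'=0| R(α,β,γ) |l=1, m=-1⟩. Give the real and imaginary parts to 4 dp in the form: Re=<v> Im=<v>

Re=-0.0846 Im=-0.4966

First d^1_{0,-1}(β=2.3487), then the phase factors e^{-i(0)α} and e^{-i(-1)γ}:
With c≡cos(β/2)=0.386143 and s≡sin(β/2)=0.922439, N=[1·1·1·2]^{1/2}=1.414214
k∈{0} keeps every argument non-negative
  k=0: (−1)^1·1.4142/(1)·0.3861^1·0.9224^1 = -0.503733
d^1_{0,-1}(2.3487) = -0.503733
Phases: e^{-i·(0)·2.9335}=+1.000000+0.000000i, e^{-i·(-1)·1.402}=+0.167996+0.985788i ⇒ D=-0.084625-0.496574i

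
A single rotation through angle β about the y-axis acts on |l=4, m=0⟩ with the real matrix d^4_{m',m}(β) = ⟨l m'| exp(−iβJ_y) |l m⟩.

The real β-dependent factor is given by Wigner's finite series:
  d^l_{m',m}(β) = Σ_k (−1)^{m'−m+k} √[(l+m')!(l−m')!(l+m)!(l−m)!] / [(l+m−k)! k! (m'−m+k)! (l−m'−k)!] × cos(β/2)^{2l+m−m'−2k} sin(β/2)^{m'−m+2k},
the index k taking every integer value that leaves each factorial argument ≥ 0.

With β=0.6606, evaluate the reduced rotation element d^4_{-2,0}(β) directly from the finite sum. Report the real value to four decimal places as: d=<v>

d^4_{-2,0}(β=0.6606) via Wigner's sum:
Half-angle: c=0.945945, s=0.324327. N=√(2·720·24·24)=910.735966
The bounds max(0,m−m')=2 and min(l+m,l−m')=4 give 3 terms
  k=2: (−1)^0·910.7360/(96)·0.9459^6·0.3243^2 = +0.714961
  k=3: (−1)^1·910.7360/(36)·0.9459^4·0.3243^4 = -0.224122
  k=4: (−1)^2·910.7360/(96)·0.9459^2·0.3243^6 = +0.009880
d^4_{-2,0}(0.6606) = +0.714961 -0.224122 +0.009880 = +0.500719

d=0.5007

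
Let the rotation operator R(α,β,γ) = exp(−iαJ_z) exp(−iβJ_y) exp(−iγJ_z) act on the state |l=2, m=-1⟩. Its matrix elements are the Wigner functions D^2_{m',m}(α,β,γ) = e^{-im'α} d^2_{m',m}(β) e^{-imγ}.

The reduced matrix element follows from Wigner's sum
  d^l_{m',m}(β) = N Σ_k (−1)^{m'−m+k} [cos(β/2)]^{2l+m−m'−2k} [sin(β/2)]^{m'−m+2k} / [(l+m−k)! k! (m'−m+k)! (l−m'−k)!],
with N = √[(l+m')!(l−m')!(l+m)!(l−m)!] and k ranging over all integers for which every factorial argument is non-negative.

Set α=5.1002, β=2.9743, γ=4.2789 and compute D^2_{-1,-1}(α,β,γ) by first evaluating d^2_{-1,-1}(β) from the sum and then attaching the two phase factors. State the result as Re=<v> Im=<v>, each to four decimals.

D^2_{-1,-1}(5.1002,2.9743,4.2789) = e^{-i·-1·5.1002}·d^2_{-1,-1}(2.9743)·e^{-i·-1·4.2789}. Compute d first:
With c≡cos(β/2)=0.083549 and s≡sin(β/2)=0.996504, N=[1·6·1·6]^{1/2}=6.000000
The bounds max(0,m−m')=0 and min(l+m,l−m')=1 give 2 terms
  k=0: (−1)^0·6.0000/(6)·0.0835^4·0.9965^0 = +0.000049
  k=1: (−1)^1·6.0000/(2)·0.0835^2·0.9965^2 = -0.020795
d^2_{-1,-1}(2.9743) = +0.000049 -0.020795 = -0.020746
D = (+0.378163-0.925739i)·(-0.020746)·(-0.420040-0.907506i) = +0.020725-0.000947i

Re=0.0207 Im=-0.0009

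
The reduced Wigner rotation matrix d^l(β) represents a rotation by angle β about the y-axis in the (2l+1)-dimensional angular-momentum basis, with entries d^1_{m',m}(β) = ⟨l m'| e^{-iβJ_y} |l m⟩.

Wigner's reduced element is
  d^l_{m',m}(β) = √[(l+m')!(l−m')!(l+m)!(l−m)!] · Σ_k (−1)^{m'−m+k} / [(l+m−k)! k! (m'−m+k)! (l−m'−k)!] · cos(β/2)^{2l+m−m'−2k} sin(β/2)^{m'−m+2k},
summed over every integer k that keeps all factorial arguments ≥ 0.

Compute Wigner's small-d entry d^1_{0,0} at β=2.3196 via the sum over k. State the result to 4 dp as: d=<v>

d=-0.6808

d^1_{0,0}(β=2.3196) via Wigner's sum:
With c≡cos(β/2)=0.399523 and s≡sin(β/2)=0.916723, N=[1·1·1·1]^{1/2}=1.000000
Admissible k: 0..1 (factorial args all ≥0)
  k=0: (−1)^0·1.0000/(1)·0.3995^2·0.9167^0 = +0.159619
  k=1: (−1)^1·1.0000/(1)·0.3995^0·0.9167^2 = -0.840381
d^1_{0,0}(2.3196) = +0.159619 -0.840381 = -0.680763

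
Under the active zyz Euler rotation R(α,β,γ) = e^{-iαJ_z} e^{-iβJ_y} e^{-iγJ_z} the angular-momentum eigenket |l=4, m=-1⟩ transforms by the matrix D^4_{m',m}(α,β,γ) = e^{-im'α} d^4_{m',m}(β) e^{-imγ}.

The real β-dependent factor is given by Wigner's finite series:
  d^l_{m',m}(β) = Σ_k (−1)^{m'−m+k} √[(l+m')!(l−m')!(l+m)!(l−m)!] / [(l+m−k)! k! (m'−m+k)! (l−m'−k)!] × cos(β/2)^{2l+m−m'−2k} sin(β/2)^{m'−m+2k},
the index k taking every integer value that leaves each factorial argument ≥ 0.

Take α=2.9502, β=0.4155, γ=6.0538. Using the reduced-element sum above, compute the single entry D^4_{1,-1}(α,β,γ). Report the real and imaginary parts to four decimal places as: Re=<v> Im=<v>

Split into d^4_{1,-1}(β=0.4155) × two z-phases.
With c≡cos(β/2)=0.978497 and s≡sin(β/2)=0.206259, N=[120·6·6·120]^{1/2}=720.000000
k∈{0,1,2,3} keeps every argument non-negative
  k=0: (−1)^2·720.0000/(72)·0.9785^6·0.2063^2 = +0.373408
  k=1: (−1)^3·720.0000/(24)·0.9785^4·0.2063^4 = -0.049775
  k=2: (−1)^4·720.0000/(48)·0.9785^2·0.2063^6 = +0.001106
  k=3: (−1)^5·720.0000/(720)·0.9785^0·0.2063^8 = -0.000003
d^4_{1,-1}(0.4155) = +0.373408 -0.049775 +0.001106 -0.000003 = +0.324735
D = (-0.981740-0.190226i)·(+0.324735)·(+0.973806-0.227379i) = -0.324501+0.012335i

Re=-0.3245 Im=0.0123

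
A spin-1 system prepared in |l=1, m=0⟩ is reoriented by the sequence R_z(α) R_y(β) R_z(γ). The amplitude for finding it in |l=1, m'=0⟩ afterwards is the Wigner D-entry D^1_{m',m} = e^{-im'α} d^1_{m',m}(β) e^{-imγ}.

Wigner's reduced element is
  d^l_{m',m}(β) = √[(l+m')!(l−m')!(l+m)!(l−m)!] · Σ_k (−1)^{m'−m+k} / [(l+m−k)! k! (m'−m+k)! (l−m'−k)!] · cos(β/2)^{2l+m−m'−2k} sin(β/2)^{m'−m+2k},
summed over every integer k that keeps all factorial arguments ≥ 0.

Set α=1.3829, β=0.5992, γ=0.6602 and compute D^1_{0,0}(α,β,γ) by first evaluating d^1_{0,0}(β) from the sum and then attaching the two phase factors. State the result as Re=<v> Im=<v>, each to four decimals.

Re=0.8258 Im=0.0000

First d^1_{0,0}(β=0.5992), then the phase factors e^{-i(0)α} and e^{-i(0)γ}:
With c≡cos(β/2)=0.955455 and s≡sin(β/2)=0.295138, N=[1·1·1·1]^{1/2}=1.000000
k: max(0,(0)−(0))=0 … min(1+(0),1−(0))=1
  k=0: (−1)^0·1.0000/(1)·0.9555^2·0.2951^0 = +0.912894
  k=1: (−1)^1·1.0000/(1)·0.9555^0·0.2951^2 = -0.087106
d^1_{0,0}(0.5992) = +0.912894 -0.087106 = +0.825787
D = (+1.000000+0.000000i)·(+0.825787)·(+1.000000+0.000000i) = +0.825787+0.000000i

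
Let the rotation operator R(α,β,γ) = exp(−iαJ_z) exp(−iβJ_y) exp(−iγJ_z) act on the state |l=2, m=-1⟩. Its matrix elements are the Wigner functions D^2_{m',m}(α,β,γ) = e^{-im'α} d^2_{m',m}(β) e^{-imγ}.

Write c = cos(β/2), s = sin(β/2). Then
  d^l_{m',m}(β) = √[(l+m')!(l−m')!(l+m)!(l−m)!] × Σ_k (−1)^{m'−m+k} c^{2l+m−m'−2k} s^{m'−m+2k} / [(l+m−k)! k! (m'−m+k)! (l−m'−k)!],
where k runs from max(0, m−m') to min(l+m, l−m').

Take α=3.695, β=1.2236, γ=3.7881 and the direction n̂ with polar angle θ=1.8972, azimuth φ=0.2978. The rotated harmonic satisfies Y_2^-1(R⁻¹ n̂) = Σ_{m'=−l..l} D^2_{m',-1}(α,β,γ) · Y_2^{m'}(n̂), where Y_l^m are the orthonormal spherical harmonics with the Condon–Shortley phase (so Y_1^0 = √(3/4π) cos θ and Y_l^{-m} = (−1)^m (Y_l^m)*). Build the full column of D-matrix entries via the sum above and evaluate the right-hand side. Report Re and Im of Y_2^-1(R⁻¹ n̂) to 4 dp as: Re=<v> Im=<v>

Re=0.1020 Im=-0.1480

Need the full column D^2_{m',-1} for m'=−2..2 at α=3.695, β=1.2236, γ=3.7881.
cos(β/2)=0.818616, sin(β/2)=0.574342
d^2_{-2,-1}: single k=1 term ⇒ +0.630145;  D = +0.114380-0.619677i
d^2_{-1,-1}: k∈[0..1] ⇒ +0.449076 -0.663166 = -0.214090;  D = -0.077594-0.199534i
d^2_{0,-1}: k∈[0..1] ⇒ -0.771767 +0.379898 = -0.391869;  D = +0.312787+0.236063i
d^2_{1,-1}: k∈[0..1] ⇒ +0.663166 -0.108813 = +0.554353;  D = +0.551952+0.051536i
d^2_{2,-1}: single k=0 term ⇒ -0.310185;  D = +0.277900-0.137792i
Y_2^{m'}(θ=1.8972,φ=0.2978) and Σ D·Y over m':
  (+0.1144-0.6197i)·(+0.2869-0.1944i)  (-0.0776-0.1995i)·(-0.2243+0.0688i)  (+0.3128+0.2361i)·(-0.2181+0.0000i)  (+0.5520+0.0515i)·(+0.2243+0.0688i)  (+0.2779-0.1378i)·(+0.2869+0.1944i)
Y_2^-1(R⁻¹ n̂) = +0.102025-0.148033i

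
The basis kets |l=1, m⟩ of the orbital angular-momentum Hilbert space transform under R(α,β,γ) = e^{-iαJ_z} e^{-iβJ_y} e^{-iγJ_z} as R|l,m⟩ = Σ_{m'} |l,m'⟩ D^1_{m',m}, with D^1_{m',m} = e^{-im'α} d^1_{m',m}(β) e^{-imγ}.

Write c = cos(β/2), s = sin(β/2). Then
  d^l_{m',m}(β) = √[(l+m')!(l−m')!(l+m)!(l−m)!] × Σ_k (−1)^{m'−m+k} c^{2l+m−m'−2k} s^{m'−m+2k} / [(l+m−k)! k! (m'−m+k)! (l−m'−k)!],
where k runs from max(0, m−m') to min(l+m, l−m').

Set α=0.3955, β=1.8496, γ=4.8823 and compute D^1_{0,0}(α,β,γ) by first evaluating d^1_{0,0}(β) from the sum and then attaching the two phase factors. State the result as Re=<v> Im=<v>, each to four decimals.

First d^1_{0,0}(β=1.8496), then the phase factors e^{-i(0)α} and e^{-i(0)γ}:
c=cos(1.8496/2)=0.601994, s=sin(1.8496/2)=0.798500; N=√[1·1·1·1]=1.000000
k: max(0,(0)−(0))=0 … min(1+(0),1−(0))=1
  k=0: (−1)^0·1.0000/(1)·0.6020^2·0.7985^0 = +0.362397
  k=1: (−1)^1·1.0000/(1)·0.6020^0·0.7985^2 = -0.637603
d^1_{0,0}(1.8496) = +0.362397 -0.637603 = -0.275206
Phases: e^{-i·(0)·0.3955}=+1.000000+0.000000i, e^{-i·(0)·4.8823}=+1.000000+0.000000i ⇒ D=-0.275206+0.000000i

Re=-0.2752 Im=0.0000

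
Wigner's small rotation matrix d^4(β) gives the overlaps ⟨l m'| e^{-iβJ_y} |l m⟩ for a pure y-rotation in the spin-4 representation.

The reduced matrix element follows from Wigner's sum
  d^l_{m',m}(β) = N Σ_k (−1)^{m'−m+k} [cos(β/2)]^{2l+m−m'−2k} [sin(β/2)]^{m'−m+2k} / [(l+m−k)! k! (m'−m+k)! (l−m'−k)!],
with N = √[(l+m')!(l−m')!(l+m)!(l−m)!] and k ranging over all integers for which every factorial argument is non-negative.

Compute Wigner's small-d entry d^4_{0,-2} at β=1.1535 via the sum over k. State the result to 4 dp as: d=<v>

d^4_{0,-2}(β=1.1535) via Wigner's sum:
Half-angle: c=0.838239, s=0.545303. N=√(24·24·2·720)=910.735966
Admissible k: 0..2 (factorial args all ≥0)
  k=0: (−1)^2·910.7360/(96)·0.8382^6·0.5453^2 = +0.978598
  k=1: (−1)^3·910.7360/(36)·0.8382^4·0.5453^4 = -1.104364
  k=2: (−1)^4·910.7360/(96)·0.8382^2·0.5453^6 = +0.175260
d^4_{0,-2}(1.1535) = +0.978598 -1.104364 +0.175260 = +0.049494

d=0.0495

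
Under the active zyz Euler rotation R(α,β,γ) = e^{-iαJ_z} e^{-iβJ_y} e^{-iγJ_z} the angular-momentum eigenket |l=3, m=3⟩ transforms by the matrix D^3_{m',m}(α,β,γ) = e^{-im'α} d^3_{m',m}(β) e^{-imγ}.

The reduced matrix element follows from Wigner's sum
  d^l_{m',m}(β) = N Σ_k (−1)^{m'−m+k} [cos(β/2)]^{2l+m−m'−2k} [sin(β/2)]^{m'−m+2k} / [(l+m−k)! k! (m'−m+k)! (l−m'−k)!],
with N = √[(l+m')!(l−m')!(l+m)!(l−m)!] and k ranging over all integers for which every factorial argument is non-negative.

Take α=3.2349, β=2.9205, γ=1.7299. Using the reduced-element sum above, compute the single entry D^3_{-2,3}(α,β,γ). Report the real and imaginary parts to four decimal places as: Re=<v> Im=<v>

D^3_{-2,3}(3.2349,2.9205,1.7299) = e^{-i·-2·3.2349}·d^3_{-2,3}(2.9205)·e^{-i·3·1.7299}. Compute d first:
Half-angle: c=0.110321, s=0.993896. N=√(1·120·720·1)=293.938769
The bounds max(0,m−m')=5 and min(l+m,l−m')=5 give 1 term
  k=5: (−1)^0·293.9388/(120)·0.1103^1·0.9939^5 = +0.262084
d^3_{-2,3}(2.9205) = +0.262084
Attach z-rotation phases: D = e^{-i(-2)(3.2349)}·(+0.262084)·e^{-i(3)(1.7299)} = +0.075118+0.251088i

Re=0.0751 Im=0.2511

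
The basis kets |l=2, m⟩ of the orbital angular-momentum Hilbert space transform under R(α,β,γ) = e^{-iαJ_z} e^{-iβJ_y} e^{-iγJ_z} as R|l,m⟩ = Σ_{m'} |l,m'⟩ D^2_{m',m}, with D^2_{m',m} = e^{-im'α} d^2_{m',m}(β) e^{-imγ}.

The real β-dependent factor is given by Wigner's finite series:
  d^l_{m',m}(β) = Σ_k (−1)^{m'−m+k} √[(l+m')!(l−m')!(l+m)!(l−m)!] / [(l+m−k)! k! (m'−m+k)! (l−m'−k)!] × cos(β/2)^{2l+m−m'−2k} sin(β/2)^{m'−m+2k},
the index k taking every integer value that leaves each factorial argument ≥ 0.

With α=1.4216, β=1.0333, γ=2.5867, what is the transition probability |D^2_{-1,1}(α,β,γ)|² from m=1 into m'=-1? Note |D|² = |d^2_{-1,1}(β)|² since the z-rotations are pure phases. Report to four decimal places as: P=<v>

D^2_{-1,1}(1.4216,1.0333,2.5867) = e^{-i·-1·1.4216}·d^2_{-1,1}(1.0333)·e^{-i·1·2.5867}. Compute d first:
With c≡cos(β/2)=0.869479 and s≡sin(β/2)=0.493970, N=[1·6·6·1]^{1/2}=6.000000
k∈{2,3} keeps every argument non-negative
  k=2: (−1)^0·6.0000/(2)·0.8695^2·0.4940^2 = +0.553402
  k=3: (−1)^1·6.0000/(6)·0.8695^0·0.4940^4 = -0.059539
d^2_{-1,1}(1.0333) = +0.553402 -0.059539 = +0.493863
|D^2_{-1,1}|² = |d^2_{-1,1}(β)|² = (+0.493863)² = 0.243900 (the z-rotation phases have unit modulus)

P=0.2439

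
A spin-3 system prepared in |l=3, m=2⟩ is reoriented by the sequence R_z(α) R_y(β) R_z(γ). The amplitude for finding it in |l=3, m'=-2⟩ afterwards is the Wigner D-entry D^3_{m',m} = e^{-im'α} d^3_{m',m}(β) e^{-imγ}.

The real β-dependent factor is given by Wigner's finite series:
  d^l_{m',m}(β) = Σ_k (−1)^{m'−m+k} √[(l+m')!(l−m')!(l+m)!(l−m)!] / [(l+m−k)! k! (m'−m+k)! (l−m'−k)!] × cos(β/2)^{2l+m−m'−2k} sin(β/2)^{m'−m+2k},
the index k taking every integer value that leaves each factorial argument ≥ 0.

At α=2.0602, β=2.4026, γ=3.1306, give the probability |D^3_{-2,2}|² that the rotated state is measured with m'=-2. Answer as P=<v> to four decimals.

P=0.0270

First d^3_{-2,2}(β=2.4026), then the phase factors e^{-i(-2)α} and e^{-i(2)γ}:
With c≡cos(β/2)=0.361146 and s≡sin(β/2)=0.932509, N=[1·120·120·1]^{1/2}=120.000000
Admissible k: 4..5 (factorial args all ≥0)
  k=4: (−1)^0·120.0000/(24)·0.3611^2·0.9325^4 = +0.493115
  k=5: (−1)^1·120.0000/(120)·0.3611^0·0.9325^6 = -0.657536
d^3_{-2,2}(2.4026) = +0.493115 -0.657536 = -0.164421
|D^3_{-2,2}|² = |d^3_{-2,2}(β)|² = (-0.164421)² = 0.027034 (the z-rotation phases have unit modulus)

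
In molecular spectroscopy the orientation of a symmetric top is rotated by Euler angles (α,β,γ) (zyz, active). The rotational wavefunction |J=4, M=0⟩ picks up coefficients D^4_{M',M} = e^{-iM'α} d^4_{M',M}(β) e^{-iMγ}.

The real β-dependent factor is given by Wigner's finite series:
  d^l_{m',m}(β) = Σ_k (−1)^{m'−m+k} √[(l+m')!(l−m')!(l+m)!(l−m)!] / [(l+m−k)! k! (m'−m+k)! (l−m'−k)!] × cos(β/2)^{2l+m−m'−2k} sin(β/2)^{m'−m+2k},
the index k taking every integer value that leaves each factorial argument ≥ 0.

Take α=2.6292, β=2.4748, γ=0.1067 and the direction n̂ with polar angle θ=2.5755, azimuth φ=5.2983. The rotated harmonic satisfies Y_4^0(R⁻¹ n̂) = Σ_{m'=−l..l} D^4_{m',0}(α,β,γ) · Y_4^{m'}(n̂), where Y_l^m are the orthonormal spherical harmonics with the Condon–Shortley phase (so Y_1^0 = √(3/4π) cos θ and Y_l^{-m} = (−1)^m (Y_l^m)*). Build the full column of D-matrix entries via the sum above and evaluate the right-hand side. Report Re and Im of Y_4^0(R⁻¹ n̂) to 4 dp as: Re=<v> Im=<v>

Re=-0.0443 Im=0.0000

Need the full column D^4_{m',0} for m'=−4..4 at α=2.6292, β=2.4748, γ=0.1067.
cos(β/2)=0.327254, sin(β/2)=0.944936
d^4_{-4,0}: single k=4 term ⇒ +0.076507;  D = -0.035246-0.067904i
d^4_{-3,0}: k∈[3..4] ⇒ +0.037471 -0.312415 = -0.274944;  D = +0.009241-0.274789i
d^4_{-2,0}: k∈[2..4] ⇒ +0.010405 -0.231335 +0.723281 = +0.502351;  D = +0.260862-0.429311i
d^4_{-1,0}: k∈[1..4] ⇒ +0.001699 -0.084977 +0.708492 -0.984505 = -0.359292;  D = +0.313149-0.176148i
d^4_{0,0}: k∈[0..4] ⇒ +0.000132 -0.017548 +0.329195 -1.219848 +0.635653 = -0.272416;  D = -0.272416+0.000000i
d^4_{1,0}: k∈[0..3] ⇒ -0.001699 +0.084977 -0.708492 +0.984505 = +0.359292;  D = -0.313149-0.176148i
d^4_{2,0}: k∈[0..2] ⇒ +0.010405 -0.231335 +0.723281 = +0.502351;  D = +0.260862+0.429311i
d^4_{3,0}: k∈[0..1] ⇒ -0.037471 +0.312415 = +0.274944;  D = -0.009241-0.274789i
d^4_{4,0}: single k=0 term ⇒ +0.076507;  D = -0.035246+0.067904i
Y_4^{m'}(θ=2.5755,φ=5.2983) and Σ D·Y over m':
  (-0.0352-0.0679i)·(-0.0256-0.0262i)  (+0.0092-0.2748i)·(+0.1601-0.0303i)  (+0.2609-0.4293i)·(-0.1490+0.3535i)  (+0.3131-0.1761i)·(-0.2352-0.3544i)  (-0.2724+0.0000i)·(-0.0645+0.0000i)  (-0.3131-0.1761i)·(+0.2352-0.3544i)  (+0.2609+0.4293i)·(-0.1490-0.3535i)  (-0.0092-0.2748i)·(-0.1601-0.0303i)  (-0.0352+0.0679i)·(-0.0256+0.0262i)
Y_4^0(R⁻¹ n̂) = -0.044294+0.000000i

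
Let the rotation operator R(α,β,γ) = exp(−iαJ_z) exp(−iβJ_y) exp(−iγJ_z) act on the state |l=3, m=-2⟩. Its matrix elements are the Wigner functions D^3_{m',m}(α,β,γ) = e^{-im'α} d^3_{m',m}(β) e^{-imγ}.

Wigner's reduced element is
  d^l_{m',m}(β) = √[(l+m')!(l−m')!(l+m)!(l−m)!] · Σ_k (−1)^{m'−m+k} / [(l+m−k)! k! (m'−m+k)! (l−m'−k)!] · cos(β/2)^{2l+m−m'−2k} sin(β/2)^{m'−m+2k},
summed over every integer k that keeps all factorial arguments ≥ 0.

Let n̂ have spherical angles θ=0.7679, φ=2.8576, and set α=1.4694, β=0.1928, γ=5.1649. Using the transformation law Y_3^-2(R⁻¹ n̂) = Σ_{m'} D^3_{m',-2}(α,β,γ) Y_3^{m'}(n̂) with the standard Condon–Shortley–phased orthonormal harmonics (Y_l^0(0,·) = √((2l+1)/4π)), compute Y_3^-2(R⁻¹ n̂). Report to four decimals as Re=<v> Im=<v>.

Re=0.2262 Im=0.2649

Need the full column D^3_{m',-2} for m'=−3..3 at α=1.4694, β=0.1928, γ=5.1649.
cos(β/2)=0.995357, sin(β/2)=0.096251
d^3_{-3,-2}: single k=1 term ⇒ +0.230343;  D = -0.130220+0.190002i
d^3_{-2,-2}: k∈[0..1] ⇒ +0.972464 -0.045467 = +0.926997;  D = +0.707674+0.598767i
d^3_{-1,-2}: k∈[0..1] ⇒ -0.297371 +0.005561 = -0.291810;  D = -0.210067+0.202546i
d^3_{0,-2}: k∈[0..1] ⇒ +0.049806 -0.000466 = +0.049341;  D = -0.030476-0.038803i
d^3_{1,-2}: k∈[0..1] ⇒ -0.005561 +0.000026 = -0.005535;  D = +0.004677-0.002961i
d^3_{2,-2}: k∈[0..1] ⇒ +0.000425 -0.000001 = +0.000424;  D = +0.000190+0.000380i
d^3_{3,-2}: single k=0 term ⇒ -0.000020;  D = -0.000019+0.000007i
Y_3^{m'}(θ=0.7679,φ=2.8576) and Σ D·Y over m':
  (-0.1302+0.1900i)·(-0.0921-0.1052i)  (+0.7077+0.5988i)·(+0.2990+0.1908i)  (-0.2101+0.2025i)·(-0.3421-0.0999i)  (-0.0305-0.0388i)·(-0.1107+0.0000i)  (+0.0047-0.0030i)·(+0.3421-0.0999i)  (+0.0002+0.0004i)·(+0.2990-0.1908i)  (-0.0000+0.0000i)·(+0.0921-0.1052i)
Y_3^-2(R⁻¹ n̂) = +0.226242+0.264883i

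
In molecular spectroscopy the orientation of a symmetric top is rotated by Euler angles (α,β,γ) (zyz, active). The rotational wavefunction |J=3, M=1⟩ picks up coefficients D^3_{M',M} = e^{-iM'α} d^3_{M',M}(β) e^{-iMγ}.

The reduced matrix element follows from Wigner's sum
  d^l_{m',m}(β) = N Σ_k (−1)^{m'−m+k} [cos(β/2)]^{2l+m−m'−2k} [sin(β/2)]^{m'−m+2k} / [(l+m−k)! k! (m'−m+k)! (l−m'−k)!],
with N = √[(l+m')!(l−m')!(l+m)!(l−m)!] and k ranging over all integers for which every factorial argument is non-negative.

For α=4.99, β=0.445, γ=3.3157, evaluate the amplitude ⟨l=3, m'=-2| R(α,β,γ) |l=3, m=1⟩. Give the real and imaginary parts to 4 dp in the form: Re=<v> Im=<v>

Re=0.0570 Im=0.0229

First d^3_{-2,1}(β=0.445), then the phase factors e^{-i(-2)α} and e^{-i(1)γ}:
Half-angle: c=0.975349, s=0.220669. N=√(1·120·24·2)=75.894664
k∈{3,4} keeps every argument non-negative
  k=3: (−1)^0·75.8947/(12)·0.9753^3·0.2207^3 = +0.063057
  k=4: (−1)^1·75.8947/(24)·0.9753^1·0.2207^5 = -0.001614
d^3_{-2,1}(0.445) = +0.063057 -0.001614 = +0.061443
Attach z-rotation phases: D = e^{-i(-2)(4.99)}·(+0.061443)·e^{-i(1)(3.3157)} = +0.057034+0.022854i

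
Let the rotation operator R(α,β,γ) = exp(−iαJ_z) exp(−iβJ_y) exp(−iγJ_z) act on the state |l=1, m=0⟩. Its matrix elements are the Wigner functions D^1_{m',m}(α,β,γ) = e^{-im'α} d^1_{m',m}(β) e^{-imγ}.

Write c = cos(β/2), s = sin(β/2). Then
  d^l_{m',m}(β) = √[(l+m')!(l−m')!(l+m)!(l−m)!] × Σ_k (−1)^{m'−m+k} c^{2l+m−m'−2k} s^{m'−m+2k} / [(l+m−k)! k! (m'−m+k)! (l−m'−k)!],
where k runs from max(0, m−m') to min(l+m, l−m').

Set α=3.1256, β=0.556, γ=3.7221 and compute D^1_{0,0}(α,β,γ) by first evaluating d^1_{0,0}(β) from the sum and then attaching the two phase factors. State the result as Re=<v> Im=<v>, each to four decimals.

First d^1_{0,0}(β=0.556), then the phase factors e^{-i(0)α} and e^{-i(0)γ}:
c=cos(0.556/2)=0.961606, s=sin(0.556/2)=0.274433; N=√[1·1·1·1]=1.000000
k∈{0,1} keeps every argument non-negative
  k=0: (−1)^0·1.0000/(1)·0.9616^2·0.2744^0 = +0.924687
  k=1: (−1)^1·1.0000/(1)·0.9616^0·0.2744^2 = -0.075313
d^1_{0,0}(0.556) = +0.924687 -0.075313 = +0.849373
Phases: e^{-i·(0)·3.1256}=+1.000000+0.000000i, e^{-i·(0)·3.7221}=+1.000000+0.000000i ⇒ D=+0.849373+0.000000i

Re=0.8494 Im=0.0000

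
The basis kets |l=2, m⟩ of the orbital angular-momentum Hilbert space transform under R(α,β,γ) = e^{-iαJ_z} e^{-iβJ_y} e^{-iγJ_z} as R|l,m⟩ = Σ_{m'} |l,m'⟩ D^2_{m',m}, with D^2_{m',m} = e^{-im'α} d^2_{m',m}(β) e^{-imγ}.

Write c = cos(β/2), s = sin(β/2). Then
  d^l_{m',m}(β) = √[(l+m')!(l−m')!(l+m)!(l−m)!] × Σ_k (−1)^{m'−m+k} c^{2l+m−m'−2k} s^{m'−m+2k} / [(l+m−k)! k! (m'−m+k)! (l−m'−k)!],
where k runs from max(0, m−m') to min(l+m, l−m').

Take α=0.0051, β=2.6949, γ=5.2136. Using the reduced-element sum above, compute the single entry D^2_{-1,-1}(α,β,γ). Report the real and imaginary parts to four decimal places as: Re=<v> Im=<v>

Re=-0.0667 Im=0.1203

Split into d^2_{-1,-1}(β=2.6949) × two z-phases.
Half-angle: c=0.221494, s=0.975162. N=√(1·6·1·6)=6.000000
k: max(0,(-1)−(-1))=0 … min(2+(-1),2−(-1))=1
  k=0: (−1)^0·6.0000/(6)·0.2215^4·0.9752^0 = +0.002407
  k=1: (−1)^1·6.0000/(2)·0.2215^2·0.9752^2 = -0.139958
d^2_{-1,-1}(2.6949) = +0.002407 -0.139958 = -0.137551
Attach z-rotation phases: D = e^{-i(-1)(0.0051)}·(-0.137551)·e^{-i(-1)(5.2136)} = -0.066706+0.120294i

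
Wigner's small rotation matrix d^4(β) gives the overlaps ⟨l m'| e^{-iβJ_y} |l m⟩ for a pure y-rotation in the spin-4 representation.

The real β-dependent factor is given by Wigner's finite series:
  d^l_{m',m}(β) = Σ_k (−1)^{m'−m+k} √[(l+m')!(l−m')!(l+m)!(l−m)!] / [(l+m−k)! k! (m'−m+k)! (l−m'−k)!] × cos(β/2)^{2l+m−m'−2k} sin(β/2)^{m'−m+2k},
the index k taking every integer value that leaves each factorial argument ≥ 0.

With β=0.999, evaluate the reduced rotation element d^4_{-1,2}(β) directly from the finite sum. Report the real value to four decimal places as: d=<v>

d=0.4698

d^4_{-1,2}(β=0.999) via Wigner's sum:
Half-angle: c=0.877822, s=0.478987. N=√(6·120·720·2)=1018.233765
k∈{3,4,5} keeps every argument non-negative
  k=3: (−1)^0·1018.2338/(72)·0.8778^5·0.4790^3 = +0.810062
  k=4: (−1)^1·1018.2338/(48)·0.8778^3·0.4790^5 = -0.361779
  k=5: (−1)^2·1018.2338/(240)·0.8778^1·0.4790^7 = +0.021543
d^4_{-1,2}(0.999) = +0.810062 -0.361779 +0.021543 = +0.469826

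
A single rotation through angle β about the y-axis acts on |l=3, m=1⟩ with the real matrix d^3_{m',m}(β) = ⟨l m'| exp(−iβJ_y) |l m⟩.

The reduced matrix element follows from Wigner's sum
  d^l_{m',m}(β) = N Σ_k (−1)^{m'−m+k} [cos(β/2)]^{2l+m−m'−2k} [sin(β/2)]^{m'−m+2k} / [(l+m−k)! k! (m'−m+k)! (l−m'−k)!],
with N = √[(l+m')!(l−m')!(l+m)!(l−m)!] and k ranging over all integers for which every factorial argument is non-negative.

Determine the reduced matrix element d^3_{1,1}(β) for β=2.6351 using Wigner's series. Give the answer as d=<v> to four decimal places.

d=0.3015

d^3_{1,1}(β=2.6351) via Wigner's sum:
c=cos(2.6351/2)=0.250548, s=sin(2.6351/2)=0.968104; N=√[24·2·24·2]=48.000000
The bounds max(0,m−m')=0 and min(l+m,l−m')=2 give 3 terms
  k=0: (−1)^0·48.0000/(48)·0.2505^6·0.9681^0 = +0.000247
  k=1: (−1)^1·48.0000/(6)·0.2505^4·0.9681^2 = -0.029546
  k=2: (−1)^2·48.0000/(8)·0.2505^2·0.9681^4 = +0.330843
d^3_{1,1}(2.6351) = +0.000247 -0.029546 +0.330843 = +0.301544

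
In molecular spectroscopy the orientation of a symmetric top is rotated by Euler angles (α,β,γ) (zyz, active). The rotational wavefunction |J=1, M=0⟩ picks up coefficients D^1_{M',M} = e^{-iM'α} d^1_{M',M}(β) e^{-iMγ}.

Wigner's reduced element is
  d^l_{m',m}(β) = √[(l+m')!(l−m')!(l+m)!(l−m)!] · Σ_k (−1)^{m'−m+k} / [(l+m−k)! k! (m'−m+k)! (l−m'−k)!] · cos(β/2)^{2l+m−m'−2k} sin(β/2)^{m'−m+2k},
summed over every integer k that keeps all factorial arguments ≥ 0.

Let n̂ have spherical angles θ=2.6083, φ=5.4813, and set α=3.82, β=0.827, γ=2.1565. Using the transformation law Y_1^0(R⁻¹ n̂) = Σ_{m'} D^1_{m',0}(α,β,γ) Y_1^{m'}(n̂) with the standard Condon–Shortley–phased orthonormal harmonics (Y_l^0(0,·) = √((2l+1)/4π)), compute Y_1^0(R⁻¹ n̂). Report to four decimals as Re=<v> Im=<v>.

Re=-0.3014 Im=0.0000

Need the full column D^1_{m',0} for m'=−1..1 at α=3.82, β=0.827, γ=2.1565.
cos(β/2)=0.915720, sin(β/2)=0.401817
d^1_{-1,0}: single k=1 term ⇒ +0.520362;  D = -0.405140-0.326555i
d^1_{0,0}: k∈[0..1] ⇒ +0.838543 -0.161457 = +0.677087;  D = +0.677087+0.000000i
d^1_{1,0}: single k=0 term ⇒ -0.520362;  D = +0.405140-0.326555i
Y_1^{m'}(θ=2.6083,φ=5.4813) and Σ D·Y over m':
  (-0.4051-0.3266i)·(+0.1221+0.1262i)  (+0.6771+0.0000i)·(-0.4208+0.0000i)  (+0.4051-0.3266i)·(-0.1221+0.1262i)
Y_1^0(R⁻¹ n̂) = -0.301408+0.000000i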